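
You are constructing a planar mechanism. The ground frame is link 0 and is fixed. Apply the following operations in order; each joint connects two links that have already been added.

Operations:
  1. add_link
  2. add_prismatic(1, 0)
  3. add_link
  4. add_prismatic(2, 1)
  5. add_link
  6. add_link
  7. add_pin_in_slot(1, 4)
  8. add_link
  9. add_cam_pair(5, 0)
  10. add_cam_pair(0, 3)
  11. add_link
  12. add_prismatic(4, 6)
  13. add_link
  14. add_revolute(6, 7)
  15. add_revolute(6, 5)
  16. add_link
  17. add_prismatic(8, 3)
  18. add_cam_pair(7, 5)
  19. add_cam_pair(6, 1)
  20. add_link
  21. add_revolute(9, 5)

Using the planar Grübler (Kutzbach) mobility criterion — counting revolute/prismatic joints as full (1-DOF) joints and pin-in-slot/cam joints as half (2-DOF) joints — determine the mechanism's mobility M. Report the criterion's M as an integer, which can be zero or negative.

M = 8

link 0 = ground. State L|J1|J2 = 1|0|0
+link1  2|0|0
P(1,0) f=1→J1  2|1|0
+link2  3|1|0
P(2,1) f=1→J1  3|2|0
+link3  4|2|0
+link4  5|2|0
PS(1,4) f=2→J2  5|2|1
+link5  6|2|1
C(5,0) f=2→J2  6|2|2
C(0,3) f=2→J2  6|2|3
+link6  7|2|3
P(4,6) f=1→J1  7|3|3
+link7  8|3|3
R(6,7) f=1→J1  8|4|3
R(6,5) f=1→J1  8|5|3
+link8  9|5|3
P(8,3) f=1→J1  9|6|3
C(7,5) f=2→J2  9|6|4
C(6,1) f=2→J2  9|6|5
+link9  10|6|5
R(9,5) f=1→J1  10|7|5
M = 3(10−1)−2·7−5 = 27−14−5 = 8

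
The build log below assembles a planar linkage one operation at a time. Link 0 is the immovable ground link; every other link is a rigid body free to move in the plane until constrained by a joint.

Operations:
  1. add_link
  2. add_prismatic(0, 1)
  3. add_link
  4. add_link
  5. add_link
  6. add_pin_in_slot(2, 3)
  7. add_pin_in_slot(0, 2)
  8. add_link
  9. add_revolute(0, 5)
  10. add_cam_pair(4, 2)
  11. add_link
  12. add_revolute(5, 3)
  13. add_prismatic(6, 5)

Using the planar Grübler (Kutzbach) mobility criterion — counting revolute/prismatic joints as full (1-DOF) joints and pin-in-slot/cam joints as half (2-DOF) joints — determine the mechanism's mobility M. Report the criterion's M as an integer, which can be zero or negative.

link 0 = ground. State L|J1|J2 = 1|0|0
+link1  2|0|0
P(0,1) f=1→J1  2|1|0
+link2  3|1|0
+link3  4|1|0
+link4  5|1|0
PS(2,3) f=2→J2  5|1|1
PS(0,2) f=2→J2  5|1|2
+link5  6|1|2
R(0,5) f=1→J1  6|2|2
C(4,2) f=2→J2  6|2|3
+link6  7|2|3
R(5,3) f=1→J1  7|3|3
P(6,5) f=1→J1  7|4|3
M = 3(7−1)−2·4−3 = 18−8−3 = 7

M = 7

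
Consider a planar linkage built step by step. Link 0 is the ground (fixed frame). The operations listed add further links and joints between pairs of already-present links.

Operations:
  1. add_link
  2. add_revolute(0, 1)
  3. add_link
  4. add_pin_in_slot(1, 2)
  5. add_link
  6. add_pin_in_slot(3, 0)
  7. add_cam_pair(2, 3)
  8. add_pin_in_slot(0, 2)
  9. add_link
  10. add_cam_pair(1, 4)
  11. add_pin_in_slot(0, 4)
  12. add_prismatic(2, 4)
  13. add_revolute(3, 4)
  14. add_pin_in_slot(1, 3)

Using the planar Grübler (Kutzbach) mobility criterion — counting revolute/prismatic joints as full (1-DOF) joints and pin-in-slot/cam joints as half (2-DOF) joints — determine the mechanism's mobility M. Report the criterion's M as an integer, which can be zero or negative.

M = -1

L=1 J1=0 J2=0
add link → L=2 J1=0 J2=0
R@0,1 dof=1 J1 → L=2 J1=1 J2=0
add link → L=3 J1=1 J2=0
PS@1,2 dof=2 J2 → L=3 J1=1 J2=1
add link → L=4 J1=1 J2=1
PS@3,0 dof=2 J2 → L=4 J1=1 J2=2
C@2,3 dof=2 J2 → L=4 J1=1 J2=3
PS@0,2 dof=2 J2 → L=4 J1=1 J2=4
add link → L=5 J1=1 J2=4
C@1,4 dof=2 J2 → L=5 J1=1 J2=5
PS@0,4 dof=2 J2 → L=5 J1=1 J2=6
P@2,4 dof=1 J1 → L=5 J1=2 J2=6
R@3,4 dof=1 J1 → L=5 J1=3 J2=6
PS@1,3 dof=2 J2 → L=5 J1=3 J2=7
M=3(L−1)−2J1−J2=3·4−2·3−7=-1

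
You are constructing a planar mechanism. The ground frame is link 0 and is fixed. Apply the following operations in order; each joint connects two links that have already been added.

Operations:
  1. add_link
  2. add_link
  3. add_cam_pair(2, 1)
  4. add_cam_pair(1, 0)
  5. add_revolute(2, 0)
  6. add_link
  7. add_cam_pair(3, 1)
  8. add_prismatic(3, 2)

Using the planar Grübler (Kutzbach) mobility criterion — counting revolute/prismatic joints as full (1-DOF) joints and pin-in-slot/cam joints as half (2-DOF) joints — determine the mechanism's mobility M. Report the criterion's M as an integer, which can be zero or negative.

ground; <1,0,0>
#1 <2,0,0>
#2 <3,0,0>
C:2↔1 J2 <3,0,1>
C:1↔0 J2 <3,0,2>
R:2↔0 J1 <3,1,2>
#3 <4,1,2>
C:3↔1 J2 <4,1,3>
P:3↔2 J1 <4,2,3>
3×3 − 2×2 − 1×3 = 2

M = 2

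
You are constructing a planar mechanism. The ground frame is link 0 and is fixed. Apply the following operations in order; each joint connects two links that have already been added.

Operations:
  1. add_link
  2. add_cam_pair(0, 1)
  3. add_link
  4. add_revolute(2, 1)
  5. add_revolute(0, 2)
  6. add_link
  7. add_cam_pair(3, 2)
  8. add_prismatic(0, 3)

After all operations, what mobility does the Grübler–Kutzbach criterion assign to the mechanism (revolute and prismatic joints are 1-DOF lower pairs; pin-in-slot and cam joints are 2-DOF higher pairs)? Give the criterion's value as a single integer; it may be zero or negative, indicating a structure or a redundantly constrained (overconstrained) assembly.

M = 1

L=1 J1=0 J2=0
add link → L=2 J1=0 J2=0
C@0,1 dof=2 J2 → L=2 J1=0 J2=1
add link → L=3 J1=0 J2=1
R@2,1 dof=1 J1 → L=3 J1=1 J2=1
R@0,2 dof=1 J1 → L=3 J1=2 J2=1
add link → L=4 J1=2 J2=1
C@3,2 dof=2 J2 → L=4 J1=2 J2=2
P@0,3 dof=1 J1 → L=4 J1=3 J2=2
M=3(L−1)−2J1−J2=3·3−2·3−2=1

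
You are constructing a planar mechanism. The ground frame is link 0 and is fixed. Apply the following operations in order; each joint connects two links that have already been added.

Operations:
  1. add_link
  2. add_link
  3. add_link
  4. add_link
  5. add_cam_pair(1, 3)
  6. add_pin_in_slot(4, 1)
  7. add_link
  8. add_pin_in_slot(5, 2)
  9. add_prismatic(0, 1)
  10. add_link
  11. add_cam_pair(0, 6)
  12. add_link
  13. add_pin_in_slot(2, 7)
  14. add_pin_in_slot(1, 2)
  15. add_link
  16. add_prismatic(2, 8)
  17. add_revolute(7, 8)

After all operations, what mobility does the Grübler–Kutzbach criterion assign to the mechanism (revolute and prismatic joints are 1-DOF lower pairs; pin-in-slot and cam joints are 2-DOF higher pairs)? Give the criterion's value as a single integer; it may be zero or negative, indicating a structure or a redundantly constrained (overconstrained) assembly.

(L,J1,J2)=(1,0,0); link0 fixed
link1: (2,0,0)
link2: (3,0,0)
link3: (4,0,0)
link4: (5,0,0)
C 1-3 [J2]: (5,0,1)
PS 4-1 [J2]: (5,0,2)
link5: (6,0,2)
PS 5-2 [J2]: (6,0,3)
P 0-1 [J1]: (6,1,3)
link6: (7,1,3)
C 0-6 [J2]: (7,1,4)
link7: (8,1,4)
PS 2-7 [J2]: (8,1,5)
PS 1-2 [J2]: (8,1,6)
link8: (9,1,6)
P 2-8 [J1]: (9,2,6)
R 7-8 [J1]: (9,3,6)
Grübler: 3·8 − 2·3 − 6 = 12

M = 12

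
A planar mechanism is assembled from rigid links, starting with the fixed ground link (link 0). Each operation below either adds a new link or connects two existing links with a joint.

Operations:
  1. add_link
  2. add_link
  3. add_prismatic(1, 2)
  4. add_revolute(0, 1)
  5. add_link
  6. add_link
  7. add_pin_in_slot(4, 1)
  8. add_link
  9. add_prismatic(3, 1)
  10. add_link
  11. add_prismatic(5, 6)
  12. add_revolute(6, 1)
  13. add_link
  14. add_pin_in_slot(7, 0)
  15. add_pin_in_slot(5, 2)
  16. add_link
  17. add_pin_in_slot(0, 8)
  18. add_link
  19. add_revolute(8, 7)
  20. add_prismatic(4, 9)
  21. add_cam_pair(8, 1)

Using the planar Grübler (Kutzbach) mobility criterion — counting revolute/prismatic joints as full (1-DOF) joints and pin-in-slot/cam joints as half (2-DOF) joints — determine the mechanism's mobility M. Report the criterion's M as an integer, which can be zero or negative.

M = 8

ground; <1,0,0>
#1 <2,0,0>
#2 <3,0,0>
P:1↔2 J1 <3,1,0>
R:0↔1 J1 <3,2,0>
#3 <4,2,0>
#4 <5,2,0>
PS:4↔1 J2 <5,2,1>
#5 <6,2,1>
P:3↔1 J1 <6,3,1>
#6 <7,3,1>
P:5↔6 J1 <7,4,1>
R:6↔1 J1 <7,5,1>
#7 <8,5,1>
PS:7↔0 J2 <8,5,2>
PS:5↔2 J2 <8,5,3>
#8 <9,5,3>
PS:0↔8 J2 <9,5,4>
#9 <10,5,4>
R:8↔7 J1 <10,6,4>
P:4↔9 J1 <10,7,4>
C:8↔1 J2 <10,7,5>
3×9 − 2×7 − 1×5 = 8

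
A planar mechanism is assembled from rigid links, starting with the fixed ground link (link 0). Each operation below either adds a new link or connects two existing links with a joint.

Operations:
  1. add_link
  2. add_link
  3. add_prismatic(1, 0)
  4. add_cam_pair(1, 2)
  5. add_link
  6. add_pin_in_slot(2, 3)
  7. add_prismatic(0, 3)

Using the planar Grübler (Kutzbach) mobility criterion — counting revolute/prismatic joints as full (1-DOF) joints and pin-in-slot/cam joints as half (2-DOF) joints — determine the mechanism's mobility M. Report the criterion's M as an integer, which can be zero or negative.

M = 3

L=1 J1=0 J2=0
add link → L=2 J1=0 J2=0
add link → L=3 J1=0 J2=0
P@1,0 dof=1 J1 → L=3 J1=1 J2=0
C@1,2 dof=2 J2 → L=3 J1=1 J2=1
add link → L=4 J1=1 J2=1
PS@2,3 dof=2 J2 → L=4 J1=1 J2=2
P@0,3 dof=1 J1 → L=4 J1=2 J2=2
M=3(L−1)−2J1−J2=3·3−2·2−2=3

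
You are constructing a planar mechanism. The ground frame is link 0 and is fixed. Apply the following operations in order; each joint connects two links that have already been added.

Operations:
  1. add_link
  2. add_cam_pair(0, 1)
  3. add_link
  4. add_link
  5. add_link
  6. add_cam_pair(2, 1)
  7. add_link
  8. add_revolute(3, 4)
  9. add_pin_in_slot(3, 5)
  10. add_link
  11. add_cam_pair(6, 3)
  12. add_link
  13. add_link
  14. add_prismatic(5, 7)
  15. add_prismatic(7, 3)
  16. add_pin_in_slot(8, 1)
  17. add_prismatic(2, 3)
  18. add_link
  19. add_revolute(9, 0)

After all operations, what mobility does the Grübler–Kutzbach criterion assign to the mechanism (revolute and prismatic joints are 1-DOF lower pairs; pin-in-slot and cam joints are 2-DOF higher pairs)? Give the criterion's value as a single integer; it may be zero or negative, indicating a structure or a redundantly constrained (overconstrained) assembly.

ground; <1,0,0>
#1 <2,0,0>
C:0↔1 J2 <2,0,1>
#2 <3,0,1>
#3 <4,0,1>
#4 <5,0,1>
C:2↔1 J2 <5,0,2>
#5 <6,0,2>
R:3↔4 J1 <6,1,2>
PS:3↔5 J2 <6,1,3>
#6 <7,1,3>
C:6↔3 J2 <7,1,4>
#7 <8,1,4>
#8 <9,1,4>
P:5↔7 J1 <9,2,4>
P:7↔3 J1 <9,3,4>
PS:8↔1 J2 <9,3,5>
P:2↔3 J1 <9,4,5>
#9 <10,4,5>
R:9↔0 J1 <10,5,5>
3×9 − 2×5 − 1×5 = 12

M = 12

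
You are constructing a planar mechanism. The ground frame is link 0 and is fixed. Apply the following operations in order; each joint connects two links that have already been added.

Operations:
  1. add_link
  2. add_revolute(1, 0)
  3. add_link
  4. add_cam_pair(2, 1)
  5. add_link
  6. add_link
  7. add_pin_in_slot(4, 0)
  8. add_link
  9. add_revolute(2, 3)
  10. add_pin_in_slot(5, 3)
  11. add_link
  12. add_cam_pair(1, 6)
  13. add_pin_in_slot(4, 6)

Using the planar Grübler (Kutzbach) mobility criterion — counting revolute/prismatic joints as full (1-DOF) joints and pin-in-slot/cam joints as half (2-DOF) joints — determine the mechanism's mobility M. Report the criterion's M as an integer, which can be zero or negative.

link 0 = ground. State L|J1|J2 = 1|0|0
+link1  2|0|0
R(1,0) f=1→J1  2|1|0
+link2  3|1|0
C(2,1) f=2→J2  3|1|1
+link3  4|1|1
+link4  5|1|1
PS(4,0) f=2→J2  5|1|2
+link5  6|1|2
R(2,3) f=1→J1  6|2|2
PS(5,3) f=2→J2  6|2|3
+link6  7|2|3
C(1,6) f=2→J2  7|2|4
PS(4,6) f=2→J2  7|2|5
M = 3(7−1)−2·2−5 = 18−4−5 = 9

M = 9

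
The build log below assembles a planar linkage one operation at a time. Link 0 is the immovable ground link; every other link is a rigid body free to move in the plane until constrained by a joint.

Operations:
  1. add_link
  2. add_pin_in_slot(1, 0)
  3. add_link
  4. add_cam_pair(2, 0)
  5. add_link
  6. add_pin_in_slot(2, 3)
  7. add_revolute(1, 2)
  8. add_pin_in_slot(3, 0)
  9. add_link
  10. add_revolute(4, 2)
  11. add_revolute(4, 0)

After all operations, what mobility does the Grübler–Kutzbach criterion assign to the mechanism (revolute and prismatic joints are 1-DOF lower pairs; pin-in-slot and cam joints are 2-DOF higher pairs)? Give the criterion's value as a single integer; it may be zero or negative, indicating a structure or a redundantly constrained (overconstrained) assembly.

M = 2

ground; <1,0,0>
#1 <2,0,0>
PS:1↔0 J2 <2,0,1>
#2 <3,0,1>
C:2↔0 J2 <3,0,2>
#3 <4,0,2>
PS:2↔3 J2 <4,0,3>
R:1↔2 J1 <4,1,3>
PS:3↔0 J2 <4,1,4>
#4 <5,1,4>
R:4↔2 J1 <5,2,4>
R:4↔0 J1 <5,3,4>
3×4 − 2×3 − 1×4 = 2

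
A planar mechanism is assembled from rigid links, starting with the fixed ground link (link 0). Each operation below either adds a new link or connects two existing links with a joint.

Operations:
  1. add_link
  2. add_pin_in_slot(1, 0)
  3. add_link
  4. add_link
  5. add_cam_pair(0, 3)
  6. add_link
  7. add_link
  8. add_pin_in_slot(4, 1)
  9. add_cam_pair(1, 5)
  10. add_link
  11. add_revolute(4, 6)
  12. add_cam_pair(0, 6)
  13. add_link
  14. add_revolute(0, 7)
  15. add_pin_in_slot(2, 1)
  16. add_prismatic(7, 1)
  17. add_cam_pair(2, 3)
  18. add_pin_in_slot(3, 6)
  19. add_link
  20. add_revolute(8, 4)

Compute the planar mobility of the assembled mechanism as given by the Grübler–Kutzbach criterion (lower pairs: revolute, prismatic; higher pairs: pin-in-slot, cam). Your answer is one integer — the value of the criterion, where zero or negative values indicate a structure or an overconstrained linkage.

L=1 J1=0 J2=0
add link → L=2 J1=0 J2=0
PS@1,0 dof=2 J2 → L=2 J1=0 J2=1
add link → L=3 J1=0 J2=1
add link → L=4 J1=0 J2=1
C@0,3 dof=2 J2 → L=4 J1=0 J2=2
add link → L=5 J1=0 J2=2
add link → L=6 J1=0 J2=2
PS@4,1 dof=2 J2 → L=6 J1=0 J2=3
C@1,5 dof=2 J2 → L=6 J1=0 J2=4
add link → L=7 J1=0 J2=4
R@4,6 dof=1 J1 → L=7 J1=1 J2=4
C@0,6 dof=2 J2 → L=7 J1=1 J2=5
add link → L=8 J1=1 J2=5
R@0,7 dof=1 J1 → L=8 J1=2 J2=5
PS@2,1 dof=2 J2 → L=8 J1=2 J2=6
P@7,1 dof=1 J1 → L=8 J1=3 J2=6
C@2,3 dof=2 J2 → L=8 J1=3 J2=7
PS@3,6 dof=2 J2 → L=8 J1=3 J2=8
add link → L=9 J1=3 J2=8
R@8,4 dof=1 J1 → L=9 J1=4 J2=8
M=3(L−1)−2J1−J2=3·8−2·4−8=8

M = 8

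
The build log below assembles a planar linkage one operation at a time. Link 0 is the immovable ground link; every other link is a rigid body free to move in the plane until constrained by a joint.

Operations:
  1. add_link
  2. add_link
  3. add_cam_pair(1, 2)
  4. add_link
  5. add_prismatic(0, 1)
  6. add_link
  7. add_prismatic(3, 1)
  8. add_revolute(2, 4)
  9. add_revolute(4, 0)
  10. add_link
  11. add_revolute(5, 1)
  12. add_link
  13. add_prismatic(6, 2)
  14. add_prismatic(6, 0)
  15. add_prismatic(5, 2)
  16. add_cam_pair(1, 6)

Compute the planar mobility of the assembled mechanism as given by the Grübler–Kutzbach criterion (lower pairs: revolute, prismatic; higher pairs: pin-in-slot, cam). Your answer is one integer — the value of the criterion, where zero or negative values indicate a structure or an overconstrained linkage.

[1;0;0] (link 0 is ground)
L+ [2;0;0]
L+ [3;0;0]
C(1,2)∈J2 [3;0;1]
L+ [4;0;1]
P(0,1)∈J1 [4;1;1]
L+ [5;1;1]
P(3,1)∈J1 [5;2;1]
R(2,4)∈J1 [5;3;1]
R(4,0)∈J1 [5;4;1]
L+ [6;4;1]
R(5,1)∈J1 [6;5;1]
L+ [7;5;1]
P(6,2)∈J1 [7;6;1]
P(6,0)∈J1 [7;7;1]
P(5,2)∈J1 [7;8;1]
C(1,6)∈J2 [7;8;2]
mobility = 18 − 16 − 2 = 0

M = 0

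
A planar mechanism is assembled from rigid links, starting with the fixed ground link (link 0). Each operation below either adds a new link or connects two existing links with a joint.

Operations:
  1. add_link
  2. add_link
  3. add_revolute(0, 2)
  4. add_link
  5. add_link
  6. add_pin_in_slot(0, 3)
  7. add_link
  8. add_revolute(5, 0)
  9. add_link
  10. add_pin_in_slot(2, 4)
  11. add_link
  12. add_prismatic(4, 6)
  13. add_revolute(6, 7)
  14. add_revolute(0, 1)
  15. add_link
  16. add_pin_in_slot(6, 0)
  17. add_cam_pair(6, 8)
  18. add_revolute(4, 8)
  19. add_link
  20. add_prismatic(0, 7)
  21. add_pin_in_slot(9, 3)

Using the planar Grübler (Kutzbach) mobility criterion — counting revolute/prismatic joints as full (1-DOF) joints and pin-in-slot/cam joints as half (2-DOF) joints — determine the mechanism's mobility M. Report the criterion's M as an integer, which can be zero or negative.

M = 8

(L,J1,J2)=(1,0,0); link0 fixed
link1: (2,0,0)
link2: (3,0,0)
R 0-2 [J1]: (3,1,0)
link3: (4,1,0)
link4: (5,1,0)
PS 0-3 [J2]: (5,1,1)
link5: (6,1,1)
R 5-0 [J1]: (6,2,1)
link6: (7,2,1)
PS 2-4 [J2]: (7,2,2)
link7: (8,2,2)
P 4-6 [J1]: (8,3,2)
R 6-7 [J1]: (8,4,2)
R 0-1 [J1]: (8,5,2)
link8: (9,5,2)
PS 6-0 [J2]: (9,5,3)
C 6-8 [J2]: (9,5,4)
R 4-8 [J1]: (9,6,4)
link9: (10,6,4)
P 0-7 [J1]: (10,7,4)
PS 9-3 [J2]: (10,7,5)
Grübler: 3·9 − 2·7 − 5 = 8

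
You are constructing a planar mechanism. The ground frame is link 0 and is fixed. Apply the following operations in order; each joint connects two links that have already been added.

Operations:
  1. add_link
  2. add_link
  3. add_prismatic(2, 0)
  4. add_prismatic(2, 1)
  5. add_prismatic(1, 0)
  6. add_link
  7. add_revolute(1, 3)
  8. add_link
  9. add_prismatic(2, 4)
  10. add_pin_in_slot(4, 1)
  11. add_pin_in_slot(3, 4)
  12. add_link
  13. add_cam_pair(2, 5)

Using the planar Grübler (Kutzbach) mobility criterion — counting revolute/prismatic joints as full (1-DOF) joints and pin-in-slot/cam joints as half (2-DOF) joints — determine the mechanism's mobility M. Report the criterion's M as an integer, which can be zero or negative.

ground; <1,0,0>
#1 <2,0,0>
#2 <3,0,0>
P:2↔0 J1 <3,1,0>
P:2↔1 J1 <3,2,0>
P:1↔0 J1 <3,3,0>
#3 <4,3,0>
R:1↔3 J1 <4,4,0>
#4 <5,4,0>
P:2↔4 J1 <5,5,0>
PS:4↔1 J2 <5,5,1>
PS:3↔4 J2 <5,5,2>
#5 <6,5,2>
C:2↔5 J2 <6,5,3>
3×5 − 2×5 − 1×3 = 2

M = 2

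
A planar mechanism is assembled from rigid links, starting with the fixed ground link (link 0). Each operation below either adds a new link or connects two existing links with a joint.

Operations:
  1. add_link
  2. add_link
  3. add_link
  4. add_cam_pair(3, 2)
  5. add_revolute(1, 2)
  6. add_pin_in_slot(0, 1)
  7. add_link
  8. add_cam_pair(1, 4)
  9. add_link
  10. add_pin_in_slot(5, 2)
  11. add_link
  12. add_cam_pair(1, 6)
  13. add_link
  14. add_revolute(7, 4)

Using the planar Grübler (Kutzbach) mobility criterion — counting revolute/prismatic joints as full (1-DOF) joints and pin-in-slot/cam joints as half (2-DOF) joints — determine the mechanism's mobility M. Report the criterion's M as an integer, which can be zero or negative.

ground; <1,0,0>
#1 <2,0,0>
#2 <3,0,0>
#3 <4,0,0>
C:3↔2 J2 <4,0,1>
R:1↔2 J1 <4,1,1>
PS:0↔1 J2 <4,1,2>
#4 <5,1,2>
C:1↔4 J2 <5,1,3>
#5 <6,1,3>
PS:5↔2 J2 <6,1,4>
#6 <7,1,4>
C:1↔6 J2 <7,1,5>
#7 <8,1,5>
R:7↔4 J1 <8,2,5>
3×7 − 2×2 − 1×5 = 12

M = 12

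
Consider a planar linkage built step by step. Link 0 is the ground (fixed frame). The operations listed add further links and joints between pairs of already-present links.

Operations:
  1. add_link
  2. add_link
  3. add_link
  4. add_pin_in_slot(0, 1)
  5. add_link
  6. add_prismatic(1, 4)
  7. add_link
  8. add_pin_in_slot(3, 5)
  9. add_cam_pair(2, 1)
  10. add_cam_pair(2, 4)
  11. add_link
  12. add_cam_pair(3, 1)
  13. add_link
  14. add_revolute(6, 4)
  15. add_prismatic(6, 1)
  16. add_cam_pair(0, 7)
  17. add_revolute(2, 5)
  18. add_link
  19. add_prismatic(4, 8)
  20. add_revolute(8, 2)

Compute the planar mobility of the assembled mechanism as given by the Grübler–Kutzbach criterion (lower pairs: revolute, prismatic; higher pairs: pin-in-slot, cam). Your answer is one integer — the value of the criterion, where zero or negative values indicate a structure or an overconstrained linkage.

L=1 J1=0 J2=0
add link → L=2 J1=0 J2=0
add link → L=3 J1=0 J2=0
add link → L=4 J1=0 J2=0
PS@0,1 dof=2 J2 → L=4 J1=0 J2=1
add link → L=5 J1=0 J2=1
P@1,4 dof=1 J1 → L=5 J1=1 J2=1
add link → L=6 J1=1 J2=1
PS@3,5 dof=2 J2 → L=6 J1=1 J2=2
C@2,1 dof=2 J2 → L=6 J1=1 J2=3
C@2,4 dof=2 J2 → L=6 J1=1 J2=4
add link → L=7 J1=1 J2=4
C@3,1 dof=2 J2 → L=7 J1=1 J2=5
add link → L=8 J1=1 J2=5
R@6,4 dof=1 J1 → L=8 J1=2 J2=5
P@6,1 dof=1 J1 → L=8 J1=3 J2=5
C@0,7 dof=2 J2 → L=8 J1=3 J2=6
R@2,5 dof=1 J1 → L=8 J1=4 J2=6
add link → L=9 J1=4 J2=6
P@4,8 dof=1 J1 → L=9 J1=5 J2=6
R@8,2 dof=1 J1 → L=9 J1=6 J2=6
M=3(L−1)−2J1−J2=3·8−2·6−6=6

M = 6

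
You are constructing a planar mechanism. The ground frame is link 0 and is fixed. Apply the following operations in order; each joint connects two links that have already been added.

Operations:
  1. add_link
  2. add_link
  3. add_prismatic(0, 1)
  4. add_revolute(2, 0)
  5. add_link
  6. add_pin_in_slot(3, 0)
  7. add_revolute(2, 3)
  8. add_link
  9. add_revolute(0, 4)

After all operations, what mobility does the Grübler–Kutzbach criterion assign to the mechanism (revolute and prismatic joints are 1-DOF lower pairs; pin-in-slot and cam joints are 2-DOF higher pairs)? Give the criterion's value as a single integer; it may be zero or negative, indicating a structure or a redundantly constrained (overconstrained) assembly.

M = 3

[1;0;0] (link 0 is ground)
L+ [2;0;0]
L+ [3;0;0]
P(0,1)∈J1 [3;1;0]
R(2,0)∈J1 [3;2;0]
L+ [4;2;0]
PS(3,0)∈J2 [4;2;1]
R(2,3)∈J1 [4;3;1]
L+ [5;3;1]
R(0,4)∈J1 [5;4;1]
mobility = 12 − 8 − 1 = 3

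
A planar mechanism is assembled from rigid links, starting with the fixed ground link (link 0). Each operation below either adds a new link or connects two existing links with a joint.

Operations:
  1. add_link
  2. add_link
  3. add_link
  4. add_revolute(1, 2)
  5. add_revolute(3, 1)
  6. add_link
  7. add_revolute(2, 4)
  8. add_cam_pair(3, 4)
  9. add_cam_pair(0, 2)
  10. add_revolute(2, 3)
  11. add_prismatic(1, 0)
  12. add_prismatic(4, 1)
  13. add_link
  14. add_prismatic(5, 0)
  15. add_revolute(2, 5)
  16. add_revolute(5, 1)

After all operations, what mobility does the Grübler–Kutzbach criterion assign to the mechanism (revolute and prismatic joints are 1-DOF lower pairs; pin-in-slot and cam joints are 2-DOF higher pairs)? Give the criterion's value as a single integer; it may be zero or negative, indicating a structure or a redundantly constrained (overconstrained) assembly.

M = -5

[1;0;0] (link 0 is ground)
L+ [2;0;0]
L+ [3;0;0]
L+ [4;0;0]
R(1,2)∈J1 [4;1;0]
R(3,1)∈J1 [4;2;0]
L+ [5;2;0]
R(2,4)∈J1 [5;3;0]
C(3,4)∈J2 [5;3;1]
C(0,2)∈J2 [5;3;2]
R(2,3)∈J1 [5;4;2]
P(1,0)∈J1 [5;5;2]
P(4,1)∈J1 [5;6;2]
L+ [6;6;2]
P(5,0)∈J1 [6;7;2]
R(2,5)∈J1 [6;8;2]
R(5,1)∈J1 [6;9;2]
mobility = 15 − 18 − 2 = -5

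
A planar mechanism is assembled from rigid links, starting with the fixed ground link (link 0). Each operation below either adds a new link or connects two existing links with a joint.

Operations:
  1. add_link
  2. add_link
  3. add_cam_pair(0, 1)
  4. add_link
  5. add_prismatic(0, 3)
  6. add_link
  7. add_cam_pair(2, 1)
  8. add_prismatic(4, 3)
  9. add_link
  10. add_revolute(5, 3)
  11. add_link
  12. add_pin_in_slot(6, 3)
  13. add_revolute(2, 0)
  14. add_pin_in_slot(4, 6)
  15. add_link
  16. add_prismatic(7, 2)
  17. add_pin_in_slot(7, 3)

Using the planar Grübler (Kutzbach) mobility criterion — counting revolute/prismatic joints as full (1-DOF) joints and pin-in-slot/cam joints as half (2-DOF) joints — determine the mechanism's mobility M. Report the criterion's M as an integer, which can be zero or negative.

M = 6

L=1 J1=0 J2=0
add link → L=2 J1=0 J2=0
add link → L=3 J1=0 J2=0
C@0,1 dof=2 J2 → L=3 J1=0 J2=1
add link → L=4 J1=0 J2=1
P@0,3 dof=1 J1 → L=4 J1=1 J2=1
add link → L=5 J1=1 J2=1
C@2,1 dof=2 J2 → L=5 J1=1 J2=2
P@4,3 dof=1 J1 → L=5 J1=2 J2=2
add link → L=6 J1=2 J2=2
R@5,3 dof=1 J1 → L=6 J1=3 J2=2
add link → L=7 J1=3 J2=2
PS@6,3 dof=2 J2 → L=7 J1=3 J2=3
R@2,0 dof=1 J1 → L=7 J1=4 J2=3
PS@4,6 dof=2 J2 → L=7 J1=4 J2=4
add link → L=8 J1=4 J2=4
P@7,2 dof=1 J1 → L=8 J1=5 J2=4
PS@7,3 dof=2 J2 → L=8 J1=5 J2=5
M=3(L−1)−2J1−J2=3·7−2·5−5=6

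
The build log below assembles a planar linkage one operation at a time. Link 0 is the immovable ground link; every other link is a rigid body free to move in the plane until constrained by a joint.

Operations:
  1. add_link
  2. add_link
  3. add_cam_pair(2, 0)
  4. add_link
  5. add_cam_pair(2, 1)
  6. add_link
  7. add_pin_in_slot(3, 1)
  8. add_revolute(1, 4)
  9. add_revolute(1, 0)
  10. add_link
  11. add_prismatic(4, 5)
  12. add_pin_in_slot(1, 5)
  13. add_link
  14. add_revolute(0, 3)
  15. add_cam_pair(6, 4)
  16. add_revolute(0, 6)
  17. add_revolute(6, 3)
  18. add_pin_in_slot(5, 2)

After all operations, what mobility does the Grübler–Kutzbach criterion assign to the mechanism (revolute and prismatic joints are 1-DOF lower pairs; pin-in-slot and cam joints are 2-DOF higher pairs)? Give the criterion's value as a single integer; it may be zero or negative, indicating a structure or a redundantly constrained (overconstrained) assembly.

M = 0

L=1 J1=0 J2=0
add link → L=2 J1=0 J2=0
add link → L=3 J1=0 J2=0
C@2,0 dof=2 J2 → L=3 J1=0 J2=1
add link → L=4 J1=0 J2=1
C@2,1 dof=2 J2 → L=4 J1=0 J2=2
add link → L=5 J1=0 J2=2
PS@3,1 dof=2 J2 → L=5 J1=0 J2=3
R@1,4 dof=1 J1 → L=5 J1=1 J2=3
R@1,0 dof=1 J1 → L=5 J1=2 J2=3
add link → L=6 J1=2 J2=3
P@4,5 dof=1 J1 → L=6 J1=3 J2=3
PS@1,5 dof=2 J2 → L=6 J1=3 J2=4
add link → L=7 J1=3 J2=4
R@0,3 dof=1 J1 → L=7 J1=4 J2=4
C@6,4 dof=2 J2 → L=7 J1=4 J2=5
R@0,6 dof=1 J1 → L=7 J1=5 J2=5
R@6,3 dof=1 J1 → L=7 J1=6 J2=5
PS@5,2 dof=2 J2 → L=7 J1=6 J2=6
M=3(L−1)−2J1−J2=3·6−2·6−6=0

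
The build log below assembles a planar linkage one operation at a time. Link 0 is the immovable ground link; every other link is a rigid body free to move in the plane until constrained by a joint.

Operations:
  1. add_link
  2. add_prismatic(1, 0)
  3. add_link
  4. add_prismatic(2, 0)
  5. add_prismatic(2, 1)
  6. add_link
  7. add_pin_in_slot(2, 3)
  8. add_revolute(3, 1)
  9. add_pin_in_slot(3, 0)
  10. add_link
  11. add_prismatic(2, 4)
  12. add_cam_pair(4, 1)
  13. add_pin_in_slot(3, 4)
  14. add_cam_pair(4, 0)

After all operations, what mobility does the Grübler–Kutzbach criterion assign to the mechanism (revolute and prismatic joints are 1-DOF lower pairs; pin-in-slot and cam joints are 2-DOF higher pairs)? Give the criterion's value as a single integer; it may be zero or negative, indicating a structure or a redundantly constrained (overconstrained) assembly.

M = -3

[1;0;0] (link 0 is ground)
L+ [2;0;0]
P(1,0)∈J1 [2;1;0]
L+ [3;1;0]
P(2,0)∈J1 [3;2;0]
P(2,1)∈J1 [3;3;0]
L+ [4;3;0]
PS(2,3)∈J2 [4;3;1]
R(3,1)∈J1 [4;4;1]
PS(3,0)∈J2 [4;4;2]
L+ [5;4;2]
P(2,4)∈J1 [5;5;2]
C(4,1)∈J2 [5;5;3]
PS(3,4)∈J2 [5;5;4]
C(4,0)∈J2 [5;5;5]
mobility = 12 − 10 − 5 = -3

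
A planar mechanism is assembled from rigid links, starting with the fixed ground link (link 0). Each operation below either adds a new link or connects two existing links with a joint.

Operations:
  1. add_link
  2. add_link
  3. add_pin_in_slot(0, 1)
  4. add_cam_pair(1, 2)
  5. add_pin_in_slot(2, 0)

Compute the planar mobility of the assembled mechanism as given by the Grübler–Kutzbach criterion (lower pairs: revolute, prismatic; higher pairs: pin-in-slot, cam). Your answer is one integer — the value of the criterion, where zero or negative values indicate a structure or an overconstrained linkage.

ground; <1,0,0>
#1 <2,0,0>
#2 <3,0,0>
PS:0↔1 J2 <3,0,1>
C:1↔2 J2 <3,0,2>
PS:2↔0 J2 <3,0,3>
3×2 − 2×0 − 1×3 = 3

M = 3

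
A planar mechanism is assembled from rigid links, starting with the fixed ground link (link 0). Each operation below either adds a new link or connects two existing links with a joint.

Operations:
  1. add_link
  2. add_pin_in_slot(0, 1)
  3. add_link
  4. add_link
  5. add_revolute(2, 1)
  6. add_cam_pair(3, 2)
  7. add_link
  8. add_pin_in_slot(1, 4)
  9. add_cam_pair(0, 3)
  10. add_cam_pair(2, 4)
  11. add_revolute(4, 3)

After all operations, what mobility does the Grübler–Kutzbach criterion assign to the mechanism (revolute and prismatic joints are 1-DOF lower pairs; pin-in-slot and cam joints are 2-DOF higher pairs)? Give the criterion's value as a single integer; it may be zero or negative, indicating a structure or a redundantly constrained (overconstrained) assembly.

[1;0;0] (link 0 is ground)
L+ [2;0;0]
PS(0,1)∈J2 [2;0;1]
L+ [3;0;1]
L+ [4;0;1]
R(2,1)∈J1 [4;1;1]
C(3,2)∈J2 [4;1;2]
L+ [5;1;2]
PS(1,4)∈J2 [5;1;3]
C(0,3)∈J2 [5;1;4]
C(2,4)∈J2 [5;1;5]
R(4,3)∈J1 [5;2;5]
mobility = 12 − 4 − 5 = 3

M = 3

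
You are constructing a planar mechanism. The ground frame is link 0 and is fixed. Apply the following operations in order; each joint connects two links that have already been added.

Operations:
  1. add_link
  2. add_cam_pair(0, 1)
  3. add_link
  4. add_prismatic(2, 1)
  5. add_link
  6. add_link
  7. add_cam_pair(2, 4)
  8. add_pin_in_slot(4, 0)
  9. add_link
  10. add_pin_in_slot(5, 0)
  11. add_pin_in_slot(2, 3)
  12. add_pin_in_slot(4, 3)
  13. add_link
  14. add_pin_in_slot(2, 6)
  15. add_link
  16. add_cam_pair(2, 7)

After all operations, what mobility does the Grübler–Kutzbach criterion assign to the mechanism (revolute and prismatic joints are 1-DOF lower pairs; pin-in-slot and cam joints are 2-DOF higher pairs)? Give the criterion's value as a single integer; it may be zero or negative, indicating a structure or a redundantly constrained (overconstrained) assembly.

M = 11

(L,J1,J2)=(1,0,0); link0 fixed
link1: (2,0,0)
C 0-1 [J2]: (2,0,1)
link2: (3,0,1)
P 2-1 [J1]: (3,1,1)
link3: (4,1,1)
link4: (5,1,1)
C 2-4 [J2]: (5,1,2)
PS 4-0 [J2]: (5,1,3)
link5: (6,1,3)
PS 5-0 [J2]: (6,1,4)
PS 2-3 [J2]: (6,1,5)
PS 4-3 [J2]: (6,1,6)
link6: (7,1,6)
PS 2-6 [J2]: (7,1,7)
link7: (8,1,7)
C 2-7 [J2]: (8,1,8)
Grübler: 3·7 − 2·1 − 8 = 11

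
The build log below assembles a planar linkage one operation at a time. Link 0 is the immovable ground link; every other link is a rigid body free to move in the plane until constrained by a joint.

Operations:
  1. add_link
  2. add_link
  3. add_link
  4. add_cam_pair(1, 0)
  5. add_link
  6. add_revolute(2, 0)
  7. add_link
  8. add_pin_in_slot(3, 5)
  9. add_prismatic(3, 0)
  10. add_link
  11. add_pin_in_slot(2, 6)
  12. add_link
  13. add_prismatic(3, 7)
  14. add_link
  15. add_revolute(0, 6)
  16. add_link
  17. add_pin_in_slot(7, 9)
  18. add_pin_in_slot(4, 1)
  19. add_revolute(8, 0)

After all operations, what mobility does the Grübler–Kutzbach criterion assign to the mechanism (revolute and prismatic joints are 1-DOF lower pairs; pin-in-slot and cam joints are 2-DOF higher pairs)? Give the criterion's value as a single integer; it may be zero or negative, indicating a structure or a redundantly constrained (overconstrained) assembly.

link 0 = ground. State L|J1|J2 = 1|0|0
+link1  2|0|0
+link2  3|0|0
+link3  4|0|0
C(1,0) f=2→J2  4|0|1
+link4  5|0|1
R(2,0) f=1→J1  5|1|1
+link5  6|1|1
PS(3,5) f=2→J2  6|1|2
P(3,0) f=1→J1  6|2|2
+link6  7|2|2
PS(2,6) f=2→J2  7|2|3
+link7  8|2|3
P(3,7) f=1→J1  8|3|3
+link8  9|3|3
R(0,6) f=1→J1  9|4|3
+link9  10|4|3
PS(7,9) f=2→J2  10|4|4
PS(4,1) f=2→J2  10|4|5
R(8,0) f=1→J1  10|5|5
M = 3(10−1)−2·5−5 = 27−10−5 = 12

M = 12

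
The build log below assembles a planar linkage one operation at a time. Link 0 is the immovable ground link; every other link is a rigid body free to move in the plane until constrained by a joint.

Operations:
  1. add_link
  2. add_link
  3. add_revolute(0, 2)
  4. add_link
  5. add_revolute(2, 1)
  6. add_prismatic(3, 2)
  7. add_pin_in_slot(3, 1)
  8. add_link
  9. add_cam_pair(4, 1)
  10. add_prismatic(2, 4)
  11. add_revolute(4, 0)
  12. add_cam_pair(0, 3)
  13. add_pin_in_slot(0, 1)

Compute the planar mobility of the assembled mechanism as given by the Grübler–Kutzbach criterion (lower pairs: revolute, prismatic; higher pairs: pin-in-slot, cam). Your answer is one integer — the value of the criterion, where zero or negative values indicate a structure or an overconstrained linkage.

M = -2

(L,J1,J2)=(1,0,0); link0 fixed
link1: (2,0,0)
link2: (3,0,0)
R 0-2 [J1]: (3,1,0)
link3: (4,1,0)
R 2-1 [J1]: (4,2,0)
P 3-2 [J1]: (4,3,0)
PS 3-1 [J2]: (4,3,1)
link4: (5,3,1)
C 4-1 [J2]: (5,3,2)
P 2-4 [J1]: (5,4,2)
R 4-0 [J1]: (5,5,2)
C 0-3 [J2]: (5,5,3)
PS 0-1 [J2]: (5,5,4)
Grübler: 3·4 − 2·5 − 4 = -2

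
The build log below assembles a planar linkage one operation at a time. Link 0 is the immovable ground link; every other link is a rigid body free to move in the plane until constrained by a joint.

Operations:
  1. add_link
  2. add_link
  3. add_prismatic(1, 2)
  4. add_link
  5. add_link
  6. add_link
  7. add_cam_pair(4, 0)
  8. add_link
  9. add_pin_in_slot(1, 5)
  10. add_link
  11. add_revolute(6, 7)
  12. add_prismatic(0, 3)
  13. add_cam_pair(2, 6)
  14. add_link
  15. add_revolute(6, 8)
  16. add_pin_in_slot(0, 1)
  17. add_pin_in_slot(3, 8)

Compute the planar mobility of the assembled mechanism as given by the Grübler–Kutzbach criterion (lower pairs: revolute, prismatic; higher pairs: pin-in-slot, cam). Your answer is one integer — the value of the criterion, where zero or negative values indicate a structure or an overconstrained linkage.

ground; <1,0,0>
#1 <2,0,0>
#2 <3,0,0>
P:1↔2 J1 <3,1,0>
#3 <4,1,0>
#4 <5,1,0>
#5 <6,1,0>
C:4↔0 J2 <6,1,1>
#6 <7,1,1>
PS:1↔5 J2 <7,1,2>
#7 <8,1,2>
R:6↔7 J1 <8,2,2>
P:0↔3 J1 <8,3,2>
C:2↔6 J2 <8,3,3>
#8 <9,3,3>
R:6↔8 J1 <9,4,3>
PS:0↔1 J2 <9,4,4>
PS:3↔8 J2 <9,4,5>
3×8 − 2×4 − 1×5 = 11

M = 11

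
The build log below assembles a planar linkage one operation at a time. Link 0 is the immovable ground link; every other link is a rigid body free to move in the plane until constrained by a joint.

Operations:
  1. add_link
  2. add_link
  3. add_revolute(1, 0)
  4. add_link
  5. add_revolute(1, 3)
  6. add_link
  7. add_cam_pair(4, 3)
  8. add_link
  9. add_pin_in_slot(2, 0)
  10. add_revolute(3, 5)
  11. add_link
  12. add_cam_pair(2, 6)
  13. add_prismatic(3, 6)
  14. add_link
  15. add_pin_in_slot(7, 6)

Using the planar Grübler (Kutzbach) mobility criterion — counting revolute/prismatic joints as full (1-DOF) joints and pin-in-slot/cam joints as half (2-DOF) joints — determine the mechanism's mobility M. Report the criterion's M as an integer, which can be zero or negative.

[1;0;0] (link 0 is ground)
L+ [2;0;0]
L+ [3;0;0]
R(1,0)∈J1 [3;1;0]
L+ [4;1;0]
R(1,3)∈J1 [4;2;0]
L+ [5;2;0]
C(4,3)∈J2 [5;2;1]
L+ [6;2;1]
PS(2,0)∈J2 [6;2;2]
R(3,5)∈J1 [6;3;2]
L+ [7;3;2]
C(2,6)∈J2 [7;3;3]
P(3,6)∈J1 [7;4;3]
L+ [8;4;3]
PS(7,6)∈J2 [8;4;4]
mobility = 21 − 8 − 4 = 9

M = 9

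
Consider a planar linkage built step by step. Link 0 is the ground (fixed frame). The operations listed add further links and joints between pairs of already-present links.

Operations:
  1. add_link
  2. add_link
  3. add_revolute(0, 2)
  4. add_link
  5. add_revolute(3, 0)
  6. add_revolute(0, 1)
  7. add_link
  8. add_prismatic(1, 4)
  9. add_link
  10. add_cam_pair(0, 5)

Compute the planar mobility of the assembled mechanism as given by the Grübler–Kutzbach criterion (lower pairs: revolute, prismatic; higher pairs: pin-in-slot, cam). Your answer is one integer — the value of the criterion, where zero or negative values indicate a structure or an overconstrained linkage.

ground; <1,0,0>
#1 <2,0,0>
#2 <3,0,0>
R:0↔2 J1 <3,1,0>
#3 <4,1,0>
R:3↔0 J1 <4,2,0>
R:0↔1 J1 <4,3,0>
#4 <5,3,0>
P:1↔4 J1 <5,4,0>
#5 <6,4,0>
C:0↔5 J2 <6,4,1>
3×5 − 2×4 − 1×1 = 6

M = 6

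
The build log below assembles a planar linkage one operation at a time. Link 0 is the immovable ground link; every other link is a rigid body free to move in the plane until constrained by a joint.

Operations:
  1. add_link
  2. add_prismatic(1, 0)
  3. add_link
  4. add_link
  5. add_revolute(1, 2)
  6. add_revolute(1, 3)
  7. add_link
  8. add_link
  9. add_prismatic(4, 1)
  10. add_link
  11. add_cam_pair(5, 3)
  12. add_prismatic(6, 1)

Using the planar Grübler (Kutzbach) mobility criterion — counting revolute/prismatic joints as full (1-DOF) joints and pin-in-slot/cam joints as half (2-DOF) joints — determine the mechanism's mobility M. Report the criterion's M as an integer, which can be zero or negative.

M = 7

[1;0;0] (link 0 is ground)
L+ [2;0;0]
P(1,0)∈J1 [2;1;0]
L+ [3;1;0]
L+ [4;1;0]
R(1,2)∈J1 [4;2;0]
R(1,3)∈J1 [4;3;0]
L+ [5;3;0]
L+ [6;3;0]
P(4,1)∈J1 [6;4;0]
L+ [7;4;0]
C(5,3)∈J2 [7;4;1]
P(6,1)∈J1 [7;5;1]
mobility = 18 − 10 − 1 = 7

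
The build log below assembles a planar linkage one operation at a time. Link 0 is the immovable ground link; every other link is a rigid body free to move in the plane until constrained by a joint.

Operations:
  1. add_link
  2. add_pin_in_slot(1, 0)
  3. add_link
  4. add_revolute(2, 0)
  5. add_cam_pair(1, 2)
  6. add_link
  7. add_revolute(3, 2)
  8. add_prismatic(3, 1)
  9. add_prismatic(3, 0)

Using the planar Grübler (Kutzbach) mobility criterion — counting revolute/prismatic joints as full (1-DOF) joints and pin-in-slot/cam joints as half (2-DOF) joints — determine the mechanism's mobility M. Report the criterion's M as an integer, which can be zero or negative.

M = -1

L=1 J1=0 J2=0
add link → L=2 J1=0 J2=0
PS@1,0 dof=2 J2 → L=2 J1=0 J2=1
add link → L=3 J1=0 J2=1
R@2,0 dof=1 J1 → L=3 J1=1 J2=1
C@1,2 dof=2 J2 → L=3 J1=1 J2=2
add link → L=4 J1=1 J2=2
R@3,2 dof=1 J1 → L=4 J1=2 J2=2
P@3,1 dof=1 J1 → L=4 J1=3 J2=2
P@3,0 dof=1 J1 → L=4 J1=4 J2=2
M=3(L−1)−2J1−J2=3·3−2·4−2=-1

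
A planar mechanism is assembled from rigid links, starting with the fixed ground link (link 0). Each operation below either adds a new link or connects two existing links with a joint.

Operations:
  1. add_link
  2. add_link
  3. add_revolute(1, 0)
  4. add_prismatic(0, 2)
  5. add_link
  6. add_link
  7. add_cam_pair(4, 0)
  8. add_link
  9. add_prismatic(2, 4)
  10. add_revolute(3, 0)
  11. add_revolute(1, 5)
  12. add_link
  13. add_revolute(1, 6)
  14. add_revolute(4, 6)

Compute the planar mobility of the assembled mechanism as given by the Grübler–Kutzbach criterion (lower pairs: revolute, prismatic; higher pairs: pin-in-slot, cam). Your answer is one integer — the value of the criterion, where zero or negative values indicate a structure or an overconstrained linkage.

M = 3

ground; <1,0,0>
#1 <2,0,0>
#2 <3,0,0>
R:1↔0 J1 <3,1,0>
P:0↔2 J1 <3,2,0>
#3 <4,2,0>
#4 <5,2,0>
C:4↔0 J2 <5,2,1>
#5 <6,2,1>
P:2↔4 J1 <6,3,1>
R:3↔0 J1 <6,4,1>
R:1↔5 J1 <6,5,1>
#6 <7,5,1>
R:1↔6 J1 <7,6,1>
R:4↔6 J1 <7,7,1>
3×6 − 2×7 − 1×1 = 3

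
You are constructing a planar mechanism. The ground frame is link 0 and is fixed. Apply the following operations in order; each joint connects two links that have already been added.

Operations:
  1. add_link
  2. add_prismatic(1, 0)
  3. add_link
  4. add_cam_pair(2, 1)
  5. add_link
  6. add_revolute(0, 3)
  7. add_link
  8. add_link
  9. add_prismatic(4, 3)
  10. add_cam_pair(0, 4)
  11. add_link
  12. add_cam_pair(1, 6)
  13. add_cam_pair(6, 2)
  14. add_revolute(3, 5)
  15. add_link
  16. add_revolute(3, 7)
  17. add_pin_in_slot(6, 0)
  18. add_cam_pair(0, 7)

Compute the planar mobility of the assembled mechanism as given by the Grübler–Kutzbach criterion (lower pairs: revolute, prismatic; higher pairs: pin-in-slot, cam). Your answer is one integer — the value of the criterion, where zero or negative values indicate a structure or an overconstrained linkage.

M = 5

L=1 J1=0 J2=0
add link → L=2 J1=0 J2=0
P@1,0 dof=1 J1 → L=2 J1=1 J2=0
add link → L=3 J1=1 J2=0
C@2,1 dof=2 J2 → L=3 J1=1 J2=1
add link → L=4 J1=1 J2=1
R@0,3 dof=1 J1 → L=4 J1=2 J2=1
add link → L=5 J1=2 J2=1
add link → L=6 J1=2 J2=1
P@4,3 dof=1 J1 → L=6 J1=3 J2=1
C@0,4 dof=2 J2 → L=6 J1=3 J2=2
add link → L=7 J1=3 J2=2
C@1,6 dof=2 J2 → L=7 J1=3 J2=3
C@6,2 dof=2 J2 → L=7 J1=3 J2=4
R@3,5 dof=1 J1 → L=7 J1=4 J2=4
add link → L=8 J1=4 J2=4
R@3,7 dof=1 J1 → L=8 J1=5 J2=4
PS@6,0 dof=2 J2 → L=8 J1=5 J2=5
C@0,7 dof=2 J2 → L=8 J1=5 J2=6
M=3(L−1)−2J1−J2=3·7−2·5−6=5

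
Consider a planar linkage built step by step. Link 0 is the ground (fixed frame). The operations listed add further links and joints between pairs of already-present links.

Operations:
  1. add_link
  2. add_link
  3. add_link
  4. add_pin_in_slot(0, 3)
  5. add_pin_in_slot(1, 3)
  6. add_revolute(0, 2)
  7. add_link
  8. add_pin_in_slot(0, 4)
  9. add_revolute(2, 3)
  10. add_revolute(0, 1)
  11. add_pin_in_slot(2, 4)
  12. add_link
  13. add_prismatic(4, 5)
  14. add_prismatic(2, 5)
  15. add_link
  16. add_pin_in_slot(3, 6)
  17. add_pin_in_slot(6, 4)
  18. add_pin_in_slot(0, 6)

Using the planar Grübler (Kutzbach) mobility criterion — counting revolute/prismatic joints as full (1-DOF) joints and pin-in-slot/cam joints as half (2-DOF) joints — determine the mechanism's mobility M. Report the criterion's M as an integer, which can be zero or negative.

ground; <1,0,0>
#1 <2,0,0>
#2 <3,0,0>
#3 <4,0,0>
PS:0↔3 J2 <4,0,1>
PS:1↔3 J2 <4,0,2>
R:0↔2 J1 <4,1,2>
#4 <5,1,2>
PS:0↔4 J2 <5,1,3>
R:2↔3 J1 <5,2,3>
R:0↔1 J1 <5,3,3>
PS:2↔4 J2 <5,3,4>
#5 <6,3,4>
P:4↔5 J1 <6,4,4>
P:2↔5 J1 <6,5,4>
#6 <7,5,4>
PS:3↔6 J2 <7,5,5>
PS:6↔4 J2 <7,5,6>
PS:0↔6 J2 <7,5,7>
3×6 − 2×5 − 1×7 = 1

M = 1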